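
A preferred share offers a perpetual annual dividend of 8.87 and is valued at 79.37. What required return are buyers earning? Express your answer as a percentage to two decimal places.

P = C/r ⇒ r = C/P = 8.87/79.37 = 0.111755

11.18%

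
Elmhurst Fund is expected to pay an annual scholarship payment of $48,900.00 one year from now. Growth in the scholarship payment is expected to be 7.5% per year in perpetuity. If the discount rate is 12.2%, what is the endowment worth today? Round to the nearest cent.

Growing perpetuity: P = D₁ / (r − g) = $48,900.0000 / (0.122 − 0.075) = $1,040,425.53

$1040425.53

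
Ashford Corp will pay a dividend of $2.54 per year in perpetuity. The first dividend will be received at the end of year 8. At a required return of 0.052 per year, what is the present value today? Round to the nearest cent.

Value at end of year 7: C / r = $2.54 / 0.052 = $48.8462
Discount to today: PV = $48.8462 / (1 + 0.052)^7 = $48.8462 / 1.425969 = $34.25

$34.25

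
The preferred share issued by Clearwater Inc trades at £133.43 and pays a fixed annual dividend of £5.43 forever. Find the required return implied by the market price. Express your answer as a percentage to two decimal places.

P = C/r ⇒ r = C/P = £5.43/£133.43 = 0.040695

4.07%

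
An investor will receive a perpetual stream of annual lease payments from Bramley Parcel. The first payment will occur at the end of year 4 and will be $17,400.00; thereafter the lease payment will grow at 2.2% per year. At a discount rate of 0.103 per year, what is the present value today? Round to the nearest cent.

$160080.23

Value at end of year 3: C₁ / (r − g) = $17,400.00 / (0.103 − 0.022) = $214,814.8148
Discount to today: PV = $214,814.8148 / (1 + 0.103)^3 = $214,814.8148 / 1.341920 = $160,080.23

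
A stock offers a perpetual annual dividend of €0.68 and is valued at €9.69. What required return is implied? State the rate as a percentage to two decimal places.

P = C/r ⇒ r = C/P = €0.68/€9.69 = 0.070175

7.02%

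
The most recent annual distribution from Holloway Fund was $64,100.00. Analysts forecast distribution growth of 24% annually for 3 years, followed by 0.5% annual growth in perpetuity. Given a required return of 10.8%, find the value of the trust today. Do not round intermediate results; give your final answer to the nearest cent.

D_1 = 79484.00000
D_2 = 98560.16000
D_3 = 122214.59840
Terminal value at year 3: TV = D_3×(1+g_2)/(r−g_2) = 122825.67139/0.103 = 1192482.24652
P_0 = D_1/(1+r)^1 + D_2/(1+r)^2 + D_3/(1+r)^3 + TV/(1+r)^3
    = 71736.46209 + 80282.68321 + 89847.04619 + 876662.92643 = 1118529.11793

$1118529.12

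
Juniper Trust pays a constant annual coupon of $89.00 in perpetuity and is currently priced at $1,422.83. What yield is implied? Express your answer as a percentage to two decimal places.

P = C/r ⇒ r = C/P = $89.00/$1,422.83 = 0.062551

6.26%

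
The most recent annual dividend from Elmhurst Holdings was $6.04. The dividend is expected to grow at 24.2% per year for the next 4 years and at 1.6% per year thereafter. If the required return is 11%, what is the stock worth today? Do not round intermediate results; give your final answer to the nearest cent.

$134.58

D_1 = 7.50168
D_2 = 9.31709
D_3 = 11.57182
D_4 = 14.37220
Terminal value at year 4: TV = D_4×(1+g_2)/(r−g_2) = 14.60216/0.094 = 155.34210
P_0 = D_1/(1+r)^1 + D_2/(1+r)^2 + D_3/(1+r)^3 + D_4/(1+r)^4 + TV/(1+r)^4
    = 6.75827 + 7.56196 + 8.46122 + 9.46741 + 102.32865 = 134.57751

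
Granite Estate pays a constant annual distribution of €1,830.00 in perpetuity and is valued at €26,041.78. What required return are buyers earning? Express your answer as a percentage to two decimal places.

7.03%

P = C/r ⇒ r = C/P = €1,830.00/€26,041.78 = 0.070272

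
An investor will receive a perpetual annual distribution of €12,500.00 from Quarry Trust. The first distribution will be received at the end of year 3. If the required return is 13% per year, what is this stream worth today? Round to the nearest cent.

€75302.57

Value at end of year 2: C / r = €12,500.00 / 0.13 = €96,153.8462
Discount to today: PV = €96,153.8462 / (1 + 0.13)^2 = €96,153.8462 / 1.276900 = €75,302.57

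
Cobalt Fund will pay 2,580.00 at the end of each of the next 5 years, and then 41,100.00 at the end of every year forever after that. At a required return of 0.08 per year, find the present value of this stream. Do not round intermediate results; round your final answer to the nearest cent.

359950.81

PV of 5-year annuity: 2,580.00 × [1 − (1+0.08)^−5] / 0.08 = 10301.19190
Perpetuity value at year 5: 41,100.00 / 0.08 = 513750.00000
PV of perpetuity: 513750.00000 / (1+0.08)^5 = 349649.61748
Total PV = 10301.19190 + 349649.61748 = 359950.80937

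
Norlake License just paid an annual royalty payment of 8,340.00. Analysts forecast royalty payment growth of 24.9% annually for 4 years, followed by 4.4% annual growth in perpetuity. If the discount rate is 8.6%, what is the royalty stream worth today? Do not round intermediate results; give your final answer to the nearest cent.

410601.84

D_1 = 10416.66000
D_2 = 13010.40834
D_3 = 16250.00002
D_4 = 20296.25002
Terminal value at year 4: TV = D_4×(1+g_2)/(r−g_2) = 21189.28502/0.042 = 504506.78623
P_0 = D_1/(1+r)^1 + D_2/(1+r)^2 + D_3/(1+r)^3 + D_4/(1+r)^4 + TV/(1+r)^4
    = 9591.76796 + 11031.41637 + 12687.14461 + 14591.38455 + 362700.13013 = 410601.84360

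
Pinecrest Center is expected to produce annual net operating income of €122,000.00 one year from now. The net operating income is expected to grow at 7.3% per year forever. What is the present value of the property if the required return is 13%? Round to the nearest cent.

€2140350.88

Growing perpetuity: P = D₁ / (r − g) = €122,000.0000 / (0.13 − 0.073) = €2,140,350.88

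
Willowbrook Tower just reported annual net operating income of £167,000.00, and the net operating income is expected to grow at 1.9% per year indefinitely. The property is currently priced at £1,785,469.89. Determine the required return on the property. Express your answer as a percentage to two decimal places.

D₁ = £167,000.00 × 1.019 = £170,173.0000
P = D₁/(r − g) ⇒ r = D₁/P + g = £170,173.0000/£1,785,469.89 + 0.019 = 0.095310 + 0.019 = 0.114310

11.43%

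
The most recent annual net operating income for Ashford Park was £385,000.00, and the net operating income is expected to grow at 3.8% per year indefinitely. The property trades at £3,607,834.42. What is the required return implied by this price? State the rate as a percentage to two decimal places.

14.88%

D₁ = £385,000.00 × 1.038 = £399,630.0000
P = D₁/(r − g) ⇒ r = D₁/P + g = £399,630.0000/£3,607,834.42 + 0.038 = 0.110767 + 0.038 = 0.148767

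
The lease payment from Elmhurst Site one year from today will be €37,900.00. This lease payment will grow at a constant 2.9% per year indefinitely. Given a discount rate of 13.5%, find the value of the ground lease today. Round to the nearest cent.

€357547.17

Growing perpetuity: P = D₁ / (r − g) = €37,900.0000 / (0.135 − 0.029) = €357,547.17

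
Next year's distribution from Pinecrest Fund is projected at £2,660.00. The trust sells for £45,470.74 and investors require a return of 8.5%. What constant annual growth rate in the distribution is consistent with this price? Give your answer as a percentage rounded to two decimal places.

P = D₁/(r−g) ⇒ g = r − D₁/P = 0.085 − £2,660.00/£45,470.74 = 0.026501

2.65%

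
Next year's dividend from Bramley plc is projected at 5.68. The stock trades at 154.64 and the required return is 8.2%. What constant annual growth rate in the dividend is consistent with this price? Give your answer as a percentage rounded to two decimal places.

P = D₁/(r−g) ⇒ g = r − D₁/P = 0.082 − 5.68/154.64 = 0.045270

4.53%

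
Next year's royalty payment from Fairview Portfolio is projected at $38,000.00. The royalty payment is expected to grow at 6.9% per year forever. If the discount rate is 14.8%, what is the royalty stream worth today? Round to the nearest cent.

Growing perpetuity: P = D₁ / (r − g) = $38,000.0000 / (0.148 − 0.069) = $481,012.66

$481012.66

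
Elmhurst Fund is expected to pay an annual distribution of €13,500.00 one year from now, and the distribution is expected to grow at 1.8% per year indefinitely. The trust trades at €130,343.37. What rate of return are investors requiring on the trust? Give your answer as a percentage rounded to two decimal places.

P = D₁/(r − g) ⇒ r = D₁/P + g = €13,500.0000/€130,343.37 + 0.018 = 0.103573 + 0.018 = 0.121573

12.16%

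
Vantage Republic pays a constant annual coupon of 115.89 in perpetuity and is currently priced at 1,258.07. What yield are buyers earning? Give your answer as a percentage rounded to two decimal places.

P = C/r ⇒ r = C/P = 115.89/1,258.07 = 0.092117

9.21%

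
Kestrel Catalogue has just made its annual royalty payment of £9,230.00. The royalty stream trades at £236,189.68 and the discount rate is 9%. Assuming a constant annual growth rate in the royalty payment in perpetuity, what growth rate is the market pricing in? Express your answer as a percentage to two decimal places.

4.90%

P = D₀(1+g)/(r−g) ⇒ P(r−g) = D₀(1+g) ⇒ g(P+D₀) = P·r − D₀
g = (P·r − D₀)/(P + D₀) = (£236,189.68×0.09 − £9,230.00) / (£236,189.68 + £9,230.00) = 0.049006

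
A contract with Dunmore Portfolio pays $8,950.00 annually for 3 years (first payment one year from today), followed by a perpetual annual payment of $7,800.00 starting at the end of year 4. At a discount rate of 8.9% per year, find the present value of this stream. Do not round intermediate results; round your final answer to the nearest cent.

PV of 3-year annuity: $8,950.00 × [1 − (1+0.089)^−3] / 0.089 = 22695.52451
Perpetuity value at year 3: $7,800.00 / 0.089 = 87640.44944
PV of perpetuity: 87640.44944 / (1+0.089)^3 = 67861.10964
Total PV = 22695.52451 + 67861.10964 = 90556.63415

$90556.63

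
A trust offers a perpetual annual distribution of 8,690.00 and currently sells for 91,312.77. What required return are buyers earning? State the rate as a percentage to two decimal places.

9.52%

P = C/r ⇒ r = C/P = 8,690.00/91,312.77 = 0.095167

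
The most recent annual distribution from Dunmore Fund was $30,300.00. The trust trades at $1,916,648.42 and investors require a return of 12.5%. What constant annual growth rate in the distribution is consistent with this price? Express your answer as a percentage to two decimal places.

10.75%

P = D₀(1+g)/(r−g) ⇒ P(r−g) = D₀(1+g) ⇒ g(P+D₀) = P·r − D₀
g = (P·r − D₀)/(P + D₀) = ($1,916,648.42×0.125 − $30,300.00) / ($1,916,648.42 + $30,300.00) = 0.107492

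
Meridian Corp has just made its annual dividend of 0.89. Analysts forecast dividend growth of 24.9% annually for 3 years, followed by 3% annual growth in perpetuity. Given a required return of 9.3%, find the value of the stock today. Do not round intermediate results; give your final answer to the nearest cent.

D_1 = 1.11161
D_2 = 1.38840
D_3 = 1.73411
Terminal value at year 3: TV = D_3×(1+g_2)/(r−g_2) = 1.78614/0.063 = 28.35137
P_0 = D_1/(1+r)^1 + D_2/(1+r)^2 + D_3/(1+r)^3 + TV/(1+r)^3
    = 1.01703 + 1.16218 + 1.32806 + 21.71268 = 25.21995

25.22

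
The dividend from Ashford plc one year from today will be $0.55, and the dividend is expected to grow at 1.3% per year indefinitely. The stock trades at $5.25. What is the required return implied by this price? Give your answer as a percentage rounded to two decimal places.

P = D₁/(r − g) ⇒ r = D₁/P + g = $0.5500/$5.25 + 0.013 = 0.104762 + 0.013 = 0.117762

11.78%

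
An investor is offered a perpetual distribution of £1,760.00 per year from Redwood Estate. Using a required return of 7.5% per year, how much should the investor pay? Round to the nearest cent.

£23466.67

Level perpetuity: PV = C / r = £1,760.00 / 0.075 = £23,466.67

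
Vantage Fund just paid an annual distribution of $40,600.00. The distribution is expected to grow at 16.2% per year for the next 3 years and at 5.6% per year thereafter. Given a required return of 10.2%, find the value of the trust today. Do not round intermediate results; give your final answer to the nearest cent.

$1228263.15

D_1 = 47177.20000
D_2 = 54819.90640
D_3 = 63700.73124
Terminal value at year 3: TV = D_3×(1+g_2)/(r−g_2) = 67267.97219/0.046 = 1462347.22144
P_0 = D_1/(1+r)^1 + D_2/(1+r)^2 + D_3/(1+r)^3 + TV/(1+r)^3
    = 42810.52632 + 45141.40797 + 47599.19787 + 1092712.02076 = 1228263.15291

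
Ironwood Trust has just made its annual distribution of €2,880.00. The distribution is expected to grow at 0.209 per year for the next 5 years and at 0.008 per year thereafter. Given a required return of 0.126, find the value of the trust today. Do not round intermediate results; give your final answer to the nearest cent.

D_1 = 3481.92000
D_2 = 4209.64128
D_3 = 5089.45631
D_4 = 6153.15268
D_5 = 7439.16159
Terminal value at year 5: TV = D_5×(1+g_2)/(r−g_2) = 7498.67488/0.118 = 63548.09218
P_0 = D_1/(1+r)^1 + D_2/(1+r)^2 + D_3/(1+r)^3 + D_4/(1+r)^4 + D_5/(1+r)^5 + TV/(1+r)^5
    = 3092.29130 + 3320.23106 + 3564.97278 + 3827.75497 + 4109.90742 + 35108.36173 = 53023.51927

€53023.52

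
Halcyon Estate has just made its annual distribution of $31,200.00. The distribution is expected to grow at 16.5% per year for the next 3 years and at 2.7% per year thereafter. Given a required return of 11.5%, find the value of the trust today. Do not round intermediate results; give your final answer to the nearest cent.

D_1 = 36348.00000
D_2 = 42345.42000
D_3 = 49332.41430
Terminal value at year 3: TV = D_3×(1+g_2)/(r−g_2) = 50664.38949/0.088 = 575731.69871
P_0 = D_1/(1+r)^1 + D_2/(1+r)^2 + D_3/(1+r)^3 + TV/(1+r)^3
    = 32599.10314 + 34060.94633 + 35588.34303 + 415332.13963 = 517580.53212

$517580.53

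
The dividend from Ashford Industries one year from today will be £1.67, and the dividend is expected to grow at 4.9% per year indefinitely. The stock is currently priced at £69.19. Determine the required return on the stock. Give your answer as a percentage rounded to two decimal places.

P = D₁/(r − g) ⇒ r = D₁/P + g = £1.6700/£69.19 + 0.049 = 0.024136 + 0.049 = 0.073136

7.31%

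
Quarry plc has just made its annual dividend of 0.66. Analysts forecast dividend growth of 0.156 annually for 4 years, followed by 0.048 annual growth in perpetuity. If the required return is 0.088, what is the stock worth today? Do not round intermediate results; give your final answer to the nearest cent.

D_1 = 0.76296
D_2 = 0.88198
D_3 = 1.01957
D_4 = 1.17862
Terminal value at year 4: TV = D_4×(1+g_2)/(r−g_2) = 1.23520/0.04 = 30.87995
P_0 = D_1/(1+r)^1 + D_2/(1+r)^2 + D_3/(1+r)^3 + D_4/(1+r)^4 + TV/(1+r)^4
    = 0.70125 + 0.74508 + 0.79165 + 0.84112 + 22.03743 = 25.11653

25.12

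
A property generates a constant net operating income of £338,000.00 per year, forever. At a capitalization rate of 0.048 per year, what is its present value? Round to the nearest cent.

£7041666.67

Level perpetuity: PV = C / r = £338,000.00 / 0.048 = £7,041,666.67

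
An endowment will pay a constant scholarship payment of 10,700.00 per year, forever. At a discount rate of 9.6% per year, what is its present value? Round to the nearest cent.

111458.33

Level perpetuity: PV = C / r = 10,700.00 / 0.096 = 111,458.33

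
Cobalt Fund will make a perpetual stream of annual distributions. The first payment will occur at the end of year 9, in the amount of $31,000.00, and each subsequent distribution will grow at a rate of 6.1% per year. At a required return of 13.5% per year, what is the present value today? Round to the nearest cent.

$152111.86

Value at end of year 8: C₁ / (r − g) = $31,000.00 / (0.135 − 0.061) = $418,918.9189
Discount to today: PV = $418,918.9189 / (1 + 0.135)^8 = $418,918.9189 / 2.754019 = $152,111.86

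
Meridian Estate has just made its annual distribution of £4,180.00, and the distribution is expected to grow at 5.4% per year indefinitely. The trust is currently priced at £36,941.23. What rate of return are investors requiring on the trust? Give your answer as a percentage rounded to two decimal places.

17.33%

D₁ = £4,180.00 × 1.054 = £4,405.7200
P = D₁/(r − g) ⇒ r = D₁/P + g = £4,405.7200/£36,941.23 + 0.054 = 0.119263 + 0.054 = 0.173263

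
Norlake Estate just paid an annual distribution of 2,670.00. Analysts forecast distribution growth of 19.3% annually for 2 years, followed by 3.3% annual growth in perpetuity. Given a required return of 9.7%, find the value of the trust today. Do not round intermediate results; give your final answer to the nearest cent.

57029.61

D_1 = 3185.31000
D_2 = 3800.07483
Terminal value at year 2: TV = D_2×(1+g_2)/(r−g_2) = 3925.47730/0.064 = 61335.58280
P_0 = D_1/(1+r)^1 + D_2/(1+r)^2 + TV/(1+r)^2
    = 2903.65542 + 3157.75836 + 50968.19353 = 57029.60731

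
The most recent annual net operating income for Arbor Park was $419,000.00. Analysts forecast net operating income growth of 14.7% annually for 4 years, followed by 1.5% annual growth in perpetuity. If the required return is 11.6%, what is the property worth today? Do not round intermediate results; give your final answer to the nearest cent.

D_1 = 480593.00000
D_2 = 551240.17100
D_3 = 632272.47614
D_4 = 725216.53013
Terminal value at year 4: TV = D_4×(1+g_2)/(r−g_2) = 736094.77808/0.101 = 7288067.10971
P_0 = D_1/(1+r)^1 + D_2/(1+r)^2 + D_3/(1+r)^3 + D_4/(1+r)^4 + TV/(1+r)^4
    = 430638.88889 + 442601.08025 + 454895.55470 + 467531.54233 + 4698460.54915 = 6494127.61531

$6494127.62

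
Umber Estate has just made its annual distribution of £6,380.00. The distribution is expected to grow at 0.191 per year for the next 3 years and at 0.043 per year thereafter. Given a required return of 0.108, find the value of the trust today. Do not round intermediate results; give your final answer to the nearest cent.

D_1 = 7598.58000
D_2 = 9049.90878
D_3 = 10778.44136
Terminal value at year 3: TV = D_3×(1+g_2)/(r−g_2) = 11241.91434/0.065 = 172952.52824
P_0 = D_1/(1+r)^1 + D_2/(1+r)^2 + D_3/(1+r)^3 + TV/(1+r)^3
    = 6857.92419 + 7371.64956 + 7923.85796 + 127147.44390 = 149300.87560

£149300.88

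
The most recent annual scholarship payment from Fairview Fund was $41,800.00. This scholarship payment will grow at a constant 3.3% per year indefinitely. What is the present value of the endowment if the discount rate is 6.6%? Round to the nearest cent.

$1308466.67

D₁ = D₀ × (1 + g) = $41,800.00 × 1.033 = $43,179.4000
Growing perpetuity: P = D₁ / (r − g) = $43,179.4000 / (0.066 − 0.033) = $1,308,466.67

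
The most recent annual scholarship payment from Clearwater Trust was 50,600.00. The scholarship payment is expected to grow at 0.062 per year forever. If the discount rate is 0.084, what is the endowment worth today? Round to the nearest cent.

2442600.00

D₁ = D₀ × (1 + g) = 50,600.00 × 1.062 = 53,737.2000
Growing perpetuity: P = D₁ / (r − g) = 53,737.2000 / (0.084 − 0.062) = 2,442,600.00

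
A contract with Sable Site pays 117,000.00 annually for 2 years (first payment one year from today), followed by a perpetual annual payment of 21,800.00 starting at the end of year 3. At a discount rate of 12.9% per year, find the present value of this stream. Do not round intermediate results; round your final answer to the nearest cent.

PV of 2-year annuity: 117,000.00 × [1 − (1+0.129)^−2] / 0.129 = 195422.08355
Perpetuity value at year 2: 21,800.00 / 0.129 = 168992.24806
PV of perpetuity: 168992.24806 / (1+0.129)^2 = 132580.27010
Total PV = 195422.08355 + 132580.27010 = 328002.35365

328002.35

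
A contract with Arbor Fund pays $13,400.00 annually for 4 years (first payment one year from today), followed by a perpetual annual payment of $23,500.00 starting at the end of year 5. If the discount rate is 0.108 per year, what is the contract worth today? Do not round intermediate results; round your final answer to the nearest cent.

$186123.62

PV of 4-year annuity: $13,400.00 × [1 − (1+0.108)^−4] / 0.108 = 41750.92001
Perpetuity value at year 4: $23,500.00 / 0.108 = 217592.59259
PV of perpetuity: 217592.59259 / (1+0.108)^4 = 144372.69557
Total PV = 41750.92001 + 144372.69557 = 186123.61557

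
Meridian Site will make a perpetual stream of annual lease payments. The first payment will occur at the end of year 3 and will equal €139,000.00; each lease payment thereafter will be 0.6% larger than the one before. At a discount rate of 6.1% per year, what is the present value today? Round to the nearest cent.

€2245025.83

Value at end of year 2: C₁ / (r − g) = €139,000.00 / (0.061 − 0.006) = €2,527,272.7273
Discount to today: PV = €2,527,272.7273 / (1 + 0.061)^2 = €2,527,272.7273 / 1.125721 = €2,245,025.83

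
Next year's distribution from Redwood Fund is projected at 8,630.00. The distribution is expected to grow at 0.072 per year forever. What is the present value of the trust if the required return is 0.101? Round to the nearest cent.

Growing perpetuity: P = D₁ / (r − g) = 8,630.0000 / (0.101 − 0.072) = 297,586.21

297586.21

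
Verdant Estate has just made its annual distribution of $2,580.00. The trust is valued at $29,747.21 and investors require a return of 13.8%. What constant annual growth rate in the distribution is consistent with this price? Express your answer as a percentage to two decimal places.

4.72%

P = D₀(1+g)/(r−g) ⇒ P(r−g) = D₀(1+g) ⇒ g(P+D₀) = P·r − D₀
g = (P·r − D₀)/(P + D₀) = ($29,747.21×0.138 − $2,580.00) / ($29,747.21 + $2,580.00) = 0.047177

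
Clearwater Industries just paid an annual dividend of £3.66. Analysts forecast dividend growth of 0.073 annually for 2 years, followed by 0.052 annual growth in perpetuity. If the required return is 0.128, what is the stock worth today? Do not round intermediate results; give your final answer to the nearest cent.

£52.64

D_1 = 3.92718
D_2 = 4.21386
Terminal value at year 2: TV = D_2×(1+g_2)/(r−g_2) = 4.43299/0.076 = 58.32875
P_0 = D_1/(1+r)^1 + D_2/(1+r)^2 + TV/(1+r)^2
    = 3.48154 + 3.31179 + 45.84210 = 52.63543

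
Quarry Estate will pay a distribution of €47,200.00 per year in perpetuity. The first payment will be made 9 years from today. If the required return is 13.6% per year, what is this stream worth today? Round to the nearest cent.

€125134.32

Value at end of year 8: C / r = €47,200.00 / 0.136 = €347,058.8235
Discount to today: PV = €347,058.8235 / (1 + 0.136)^8 = €347,058.8235 / 2.773490 = €125,134.32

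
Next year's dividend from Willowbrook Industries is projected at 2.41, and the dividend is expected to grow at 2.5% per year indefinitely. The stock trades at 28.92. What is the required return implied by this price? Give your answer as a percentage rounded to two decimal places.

P = D₁/(r − g) ⇒ r = D₁/P + g = 2.4100/28.92 + 0.025 = 0.083333 + 0.025 = 0.108333

10.83%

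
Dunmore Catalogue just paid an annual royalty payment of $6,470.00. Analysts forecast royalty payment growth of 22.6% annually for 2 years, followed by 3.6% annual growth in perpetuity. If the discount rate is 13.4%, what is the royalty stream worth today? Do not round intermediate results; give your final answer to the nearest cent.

$94502.57

D_1 = 7932.22000
D_2 = 9724.90172
Terminal value at year 2: TV = D_2×(1+g_2)/(r−g_2) = 10074.99818/0.098 = 102806.10390
P_0 = D_1/(1+r)^1 + D_2/(1+r)^2 + TV/(1+r)^2
    = 6994.90300 + 7562.39072 + 79945.27332 = 94502.56704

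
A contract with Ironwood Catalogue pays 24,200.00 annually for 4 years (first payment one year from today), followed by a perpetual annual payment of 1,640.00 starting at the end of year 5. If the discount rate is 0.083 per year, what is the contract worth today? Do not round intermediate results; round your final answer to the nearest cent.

93984.36

PV of 4-year annuity: 24,200.00 × [1 − (1+0.083)^−4] / 0.083 = 79621.13255
Perpetuity value at year 4: 1,640.00 / 0.083 = 19759.03614
PV of perpetuity: 19759.03614 / (1+0.083)^4 = 14363.22386
Total PV = 79621.13255 + 14363.22386 = 93984.35640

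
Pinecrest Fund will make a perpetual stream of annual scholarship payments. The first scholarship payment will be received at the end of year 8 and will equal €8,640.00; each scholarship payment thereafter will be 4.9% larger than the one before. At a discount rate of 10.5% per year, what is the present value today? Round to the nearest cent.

€76699.01

Value at end of year 7: C₁ / (r − g) = €8,640.00 / (0.105 − 0.049) = €154,285.7143
Discount to today: PV = €154,285.7143 / (1 + 0.105)^7 = €154,285.7143 / 2.011574 = €76,699.01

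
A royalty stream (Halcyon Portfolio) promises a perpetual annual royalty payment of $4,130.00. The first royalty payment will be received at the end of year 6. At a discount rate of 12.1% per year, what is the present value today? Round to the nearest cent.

$19281.31

Value at end of year 5: C / r = $4,130.00 / 0.121 = $34,132.2314
Discount to today: PV = $34,132.2314 / (1 + 0.121)^5 = $34,132.2314 / 1.770223 = $19,281.31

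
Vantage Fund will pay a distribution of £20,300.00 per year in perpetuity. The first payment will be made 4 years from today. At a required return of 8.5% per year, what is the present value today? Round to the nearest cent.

Value at end of year 3: C / r = £20,300.00 / 0.085 = £238,823.5294
Discount to today: PV = £238,823.5294 / (1 + 0.085)^3 = £238,823.5294 / 1.277289 = £186,976.88

£186976.88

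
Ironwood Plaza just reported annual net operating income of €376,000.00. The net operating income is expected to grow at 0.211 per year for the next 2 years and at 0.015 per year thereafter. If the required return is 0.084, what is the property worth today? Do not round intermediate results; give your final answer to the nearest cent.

€7792262.69

D_1 = 455336.00000
D_2 = 551411.89600
Terminal value at year 2: TV = D_2×(1+g_2)/(r−g_2) = 559683.07444/0.069 = 8111348.90493
P_0 = D_1/(1+r)^1 + D_2/(1+r)^2 + TV/(1+r)^2
    = 420051.66052 + 469264.35506 + 6902946.67227 = 7792262.68784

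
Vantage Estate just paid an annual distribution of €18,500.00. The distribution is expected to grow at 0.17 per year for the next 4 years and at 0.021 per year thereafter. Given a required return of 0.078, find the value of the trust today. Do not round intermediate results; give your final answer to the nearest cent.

D_1 = 21645.00000
D_2 = 25324.65000
D_3 = 29629.84050
D_4 = 34666.91338
Terminal value at year 4: TV = D_4×(1+g_2)/(r−g_2) = 35394.91857/0.057 = 620963.48362
P_0 = D_1/(1+r)^1 + D_2/(1+r)^2 + D_3/(1+r)^3 + D_4/(1+r)^4 + TV/(1+r)^4
    = 20078.84972 + 21792.44358 + 23652.28106 + 25670.84308 + 459823.34711 = 551017.76455

€551017.76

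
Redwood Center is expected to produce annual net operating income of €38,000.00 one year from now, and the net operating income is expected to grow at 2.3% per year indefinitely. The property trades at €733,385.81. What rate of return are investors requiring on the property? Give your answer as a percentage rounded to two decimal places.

7.48%

P = D₁/(r − g) ⇒ r = D₁/P + g = €38,000.0000/€733,385.81 + 0.023 = 0.051814 + 0.023 = 0.074814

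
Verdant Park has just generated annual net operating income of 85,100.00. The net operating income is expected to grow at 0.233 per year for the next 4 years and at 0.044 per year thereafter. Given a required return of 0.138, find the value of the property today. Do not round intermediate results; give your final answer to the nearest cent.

D_1 = 104928.30000
D_2 = 129376.59390
D_3 = 159521.34028
D_4 = 196689.81256
Terminal value at year 4: TV = D_4×(1+g_2)/(r−g_2) = 205344.16432/0.094 = 2184512.38635
P_0 = D_1/(1+r)^1 + D_2/(1+r)^2 + D_3/(1+r)^3 + D_4/(1+r)^4 + TV/(1+r)^4
    = 92204.13005 + 99901.31138 + 108241.05179 + 117276.99197 + 1302523.18736 = 1720146.67255

1720146.67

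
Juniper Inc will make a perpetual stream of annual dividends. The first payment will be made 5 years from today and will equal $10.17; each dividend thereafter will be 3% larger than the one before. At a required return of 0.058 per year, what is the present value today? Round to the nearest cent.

Value at end of year 4: C₁ / (r − g) = $10.17 / (0.058 − 0.03) = $363.2143
Discount to today: PV = $363.2143 / (1 + 0.058)^4 = $363.2143 / 1.252976 = $289.88

$289.88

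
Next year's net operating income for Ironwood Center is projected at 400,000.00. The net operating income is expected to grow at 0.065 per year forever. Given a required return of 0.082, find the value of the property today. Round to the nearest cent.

Growing perpetuity: P = D₁ / (r − g) = 400,000.0000 / (0.082 − 0.065) = 23,529,411.76

23529411.76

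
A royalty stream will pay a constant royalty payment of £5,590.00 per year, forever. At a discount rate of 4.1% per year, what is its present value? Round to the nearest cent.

Level perpetuity: PV = C / r = £5,590.00 / 0.041 = £136,341.46

£136341.46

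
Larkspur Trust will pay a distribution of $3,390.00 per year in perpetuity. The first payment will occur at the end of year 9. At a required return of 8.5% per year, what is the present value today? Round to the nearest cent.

Value at end of year 8: C / r = $3,390.00 / 0.085 = $39,882.3529
Discount to today: PV = $39,882.3529 / (1 + 0.085)^8 = $39,882.3529 / 1.920604 = $20,765.52

$20765.52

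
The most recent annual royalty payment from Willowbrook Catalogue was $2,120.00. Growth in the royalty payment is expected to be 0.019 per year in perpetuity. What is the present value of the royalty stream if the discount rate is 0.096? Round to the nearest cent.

$28055.58

D₁ = D₀ × (1 + g) = $2,120.00 × 1.019 = $2,160.2800
Growing perpetuity: P = D₁ / (r − g) = $2,160.2800 / (0.096 − 0.019) = $28,055.58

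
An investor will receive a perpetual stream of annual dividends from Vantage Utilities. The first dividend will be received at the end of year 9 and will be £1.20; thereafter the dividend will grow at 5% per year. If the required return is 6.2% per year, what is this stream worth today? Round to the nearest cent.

Value at end of year 8: C₁ / (r − g) = £1.20 / (0.062 − 0.05) = £100.0000
Discount to today: PV = £100.0000 / (1 + 0.062)^8 = £100.0000 / 1.618066 = £61.80

£61.80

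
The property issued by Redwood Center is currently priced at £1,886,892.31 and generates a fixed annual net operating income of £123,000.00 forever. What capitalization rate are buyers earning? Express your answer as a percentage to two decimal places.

P = C/r ⇒ r = C/P = £123,000.00/£1,886,892.31 = 0.065187

6.52%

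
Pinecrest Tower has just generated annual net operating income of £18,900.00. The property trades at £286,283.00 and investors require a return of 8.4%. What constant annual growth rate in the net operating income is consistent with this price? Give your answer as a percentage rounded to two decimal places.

1.69%

P = D₀(1+g)/(r−g) ⇒ P(r−g) = D₀(1+g) ⇒ g(P+D₀) = P·r − D₀
g = (P·r − D₀)/(P + D₀) = (£286,283.00×0.084 − £18,900.00) / (£286,283.00 + £18,900.00) = 0.016868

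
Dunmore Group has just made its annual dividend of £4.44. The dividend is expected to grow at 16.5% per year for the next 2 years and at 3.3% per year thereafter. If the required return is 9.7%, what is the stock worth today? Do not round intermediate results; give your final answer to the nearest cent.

D_1 = 5.17260
D_2 = 6.02608
Terminal value at year 2: TV = D_2×(1+g_2)/(r−g_2) = 6.22494/0.064 = 97.26468
P_0 = D_1/(1+r)^1 + D_2/(1+r)^2 + TV/(1+r)^2
    = 4.71522 + 5.00751 + 80.82429 = 90.54702

£90.55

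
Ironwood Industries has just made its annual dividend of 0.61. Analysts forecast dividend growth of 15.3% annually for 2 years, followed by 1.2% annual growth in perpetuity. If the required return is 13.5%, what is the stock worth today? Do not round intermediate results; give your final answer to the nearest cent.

6.43

D_1 = 0.70333
D_2 = 0.81094
Terminal value at year 2: TV = D_2×(1+g_2)/(r−g_2) = 0.82067/0.123 = 6.67212
P_0 = D_1/(1+r)^1 + D_2/(1+r)^2 + TV/(1+r)^2
    = 0.61967 + 0.62950 + 5.17931 = 6.42849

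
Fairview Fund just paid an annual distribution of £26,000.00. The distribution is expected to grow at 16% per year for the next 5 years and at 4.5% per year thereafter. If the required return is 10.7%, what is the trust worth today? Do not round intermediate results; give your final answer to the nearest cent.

£703576.14

D_1 = 30160.00000
D_2 = 34985.60000
D_3 = 40583.29600
D_4 = 47076.62336
D_5 = 54608.88310
Terminal value at year 5: TV = D_5×(1+g_2)/(r−g_2) = 57066.28284/0.062 = 920423.91673
P_0 = D_1/(1+r)^1 + D_2/(1+r)^2 + D_3/(1+r)^3 + D_4/(1+r)^4 + D_5/(1+r)^5 + TV/(1+r)^5
    = 27244.80578 + 28549.20931 + 29916.06396 + 31348.35970 + 32849.22968 + 553668.46796 = 703576.13639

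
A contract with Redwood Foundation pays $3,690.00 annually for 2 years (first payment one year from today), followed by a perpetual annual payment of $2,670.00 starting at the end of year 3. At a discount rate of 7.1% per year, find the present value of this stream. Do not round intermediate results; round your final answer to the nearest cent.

$39447.26

PV of 2-year annuity: $3,690.00 × [1 − (1+0.071)^−2] / 0.071 = 6662.35121
Perpetuity value at year 2: $2,670.00 / 0.071 = 37605.63380
PV of perpetuity: 37605.63380 / (1+0.071)^2 = 32784.90813
Total PV = 6662.35121 + 32784.90813 = 39447.25934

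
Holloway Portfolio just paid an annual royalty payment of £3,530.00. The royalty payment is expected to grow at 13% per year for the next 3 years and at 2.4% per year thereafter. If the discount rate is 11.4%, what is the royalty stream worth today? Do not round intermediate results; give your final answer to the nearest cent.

D_1 = 3988.90000
D_2 = 4507.45700
D_3 = 5093.42641
Terminal value at year 3: TV = D_3×(1+g_2)/(r−g_2) = 5215.66864/0.09 = 57951.87382
P_0 = D_1/(1+r)^1 + D_2/(1+r)^2 + D_3/(1+r)^3 + TV/(1+r)^3
    = 3580.70018 + 3632.12855 + 3684.29557 + 41919.09621 = 52816.22050

£52816.22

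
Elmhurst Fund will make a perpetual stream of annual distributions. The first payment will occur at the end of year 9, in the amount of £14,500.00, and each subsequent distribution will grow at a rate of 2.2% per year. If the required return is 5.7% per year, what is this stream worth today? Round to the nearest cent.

£265888.81

Value at end of year 8: C₁ / (r − g) = £14,500.00 / (0.057 − 0.022) = £414,285.7143
Discount to today: PV = £414,285.7143 / (1 + 0.057)^8 = £414,285.7143 / 1.558116 = £265,888.81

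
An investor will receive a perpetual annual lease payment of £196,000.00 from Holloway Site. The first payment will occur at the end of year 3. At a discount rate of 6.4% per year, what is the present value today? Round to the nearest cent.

Value at end of year 2: C / r = £196,000.00 / 0.064 = £3,062,500.0000
Discount to today: PV = £3,062,500.0000 / (1 + 0.064)^2 = £3,062,500.0000 / 1.132096 = £2,705,159.28

£2705159.28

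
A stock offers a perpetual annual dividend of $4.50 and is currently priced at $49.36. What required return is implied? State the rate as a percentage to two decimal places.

P = C/r ⇒ r = C/P = $4.50/$49.36 = 0.091167

9.12%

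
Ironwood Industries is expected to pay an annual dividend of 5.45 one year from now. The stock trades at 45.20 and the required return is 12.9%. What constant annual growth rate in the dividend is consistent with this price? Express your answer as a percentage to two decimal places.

P = D₁/(r−g) ⇒ g = r − D₁/P = 0.129 − 5.45/45.20 = 0.008425

0.84%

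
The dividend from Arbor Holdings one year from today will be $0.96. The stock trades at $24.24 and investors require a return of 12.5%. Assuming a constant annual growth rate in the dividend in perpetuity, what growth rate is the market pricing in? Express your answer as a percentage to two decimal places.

8.54%

P = D₁/(r−g) ⇒ g = r − D₁/P = 0.125 − $0.96/$24.24 = 0.085396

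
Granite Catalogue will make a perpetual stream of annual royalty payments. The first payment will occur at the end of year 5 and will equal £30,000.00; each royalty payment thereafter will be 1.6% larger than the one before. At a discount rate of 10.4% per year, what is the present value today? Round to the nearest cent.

£229489.22

Value at end of year 4: C₁ / (r − g) = £30,000.00 / (0.104 − 0.016) = £340,909.0909
Discount to today: PV = £340,909.0909 / (1 + 0.104)^4 = £340,909.0909 / 1.485512 = £229,489.22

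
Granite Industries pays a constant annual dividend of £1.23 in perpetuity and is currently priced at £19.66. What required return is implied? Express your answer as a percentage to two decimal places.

P = C/r ⇒ r = C/P = £1.23/£19.66 = 0.062564

6.26%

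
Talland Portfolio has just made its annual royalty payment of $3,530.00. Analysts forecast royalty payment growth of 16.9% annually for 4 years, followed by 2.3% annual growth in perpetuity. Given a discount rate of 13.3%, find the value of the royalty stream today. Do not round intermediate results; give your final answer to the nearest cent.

D_1 = 4126.57000
D_2 = 4823.96033
D_3 = 5639.20963
D_4 = 6592.23605
Terminal value at year 4: TV = D_4×(1+g_2)/(r−g_2) = 6743.85748/0.11 = 61307.79529
P_0 = D_1/(1+r)^1 + D_2/(1+r)^2 + D_3/(1+r)^3 + D_4/(1+r)^4 + TV/(1+r)^4
    = 3642.16240 + 3757.88866 + 3877.29200 + 4000.48928 + 37204.55027 = 52482.38260

$52482.38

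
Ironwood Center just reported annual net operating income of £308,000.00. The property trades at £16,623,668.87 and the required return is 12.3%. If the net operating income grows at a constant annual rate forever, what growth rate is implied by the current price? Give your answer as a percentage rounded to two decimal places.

10.26%

P = D₀(1+g)/(r−g) ⇒ P(r−g) = D₀(1+g) ⇒ g(P+D₀) = P·r − D₀
g = (P·r − D₀)/(P + D₀) = (£16,623,668.87×0.123 − £308,000.00) / (£16,623,668.87 + £308,000.00) = 0.102572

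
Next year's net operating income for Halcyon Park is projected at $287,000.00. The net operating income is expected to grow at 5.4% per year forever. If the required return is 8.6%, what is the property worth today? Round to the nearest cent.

$8968750.00

Growing perpetuity: P = D₁ / (r − g) = $287,000.0000 / (0.086 − 0.054) = $8,968,750.00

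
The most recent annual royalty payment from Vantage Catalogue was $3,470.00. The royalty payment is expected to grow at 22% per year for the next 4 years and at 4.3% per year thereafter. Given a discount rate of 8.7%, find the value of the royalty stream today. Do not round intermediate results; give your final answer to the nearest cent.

D_1 = 4233.40000
D_2 = 5164.74800
D_3 = 6300.99256
D_4 = 7687.21092
Terminal value at year 4: TV = D_4×(1+g_2)/(r−g_2) = 8017.76099/0.044 = 182221.84075
P_0 = D_1/(1+r)^1 + D_2/(1+r)^2 + D_3/(1+r)^3 + D_4/(1+r)^4 + TV/(1+r)^4
    = 3894.57222 + 4371.09301 + 4905.91856 + 5506.18275 + 130521.55917 = 149199.32570

$149199.33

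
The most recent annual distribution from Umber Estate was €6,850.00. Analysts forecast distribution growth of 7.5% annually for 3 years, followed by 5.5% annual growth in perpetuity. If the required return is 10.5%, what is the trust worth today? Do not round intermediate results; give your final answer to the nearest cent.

€152533.85

D_1 = 7363.75000
D_2 = 7916.03125
D_3 = 8509.73359
Terminal value at year 3: TV = D_3×(1+g_2)/(r−g_2) = 8977.76894/0.05 = 179555.37883
P_0 = D_1/(1+r)^1 + D_2/(1+r)^2 + D_3/(1+r)^3 + TV/(1+r)^3
    = 6664.02715 + 6483.10334 + 6307.09148 + 133079.63023 = 152533.85219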